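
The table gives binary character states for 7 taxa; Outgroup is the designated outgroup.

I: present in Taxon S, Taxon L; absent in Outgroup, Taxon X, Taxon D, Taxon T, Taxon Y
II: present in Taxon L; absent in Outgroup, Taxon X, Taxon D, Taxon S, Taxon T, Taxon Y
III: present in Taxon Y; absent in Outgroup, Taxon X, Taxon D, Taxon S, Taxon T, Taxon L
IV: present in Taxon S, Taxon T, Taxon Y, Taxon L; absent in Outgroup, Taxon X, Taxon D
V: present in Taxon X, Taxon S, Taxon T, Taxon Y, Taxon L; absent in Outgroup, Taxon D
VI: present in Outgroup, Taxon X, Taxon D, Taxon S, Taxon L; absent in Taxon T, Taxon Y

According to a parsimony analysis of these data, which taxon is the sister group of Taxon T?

Character polarity is set by the outgroup: the derived state is whichever differs from the outgroup's state, so for VI the derived state is 'absent', and for the remaining characters it is 'present'.
I: derived state 'present' in Taxon L and Taxon S only — synapomorphy for {Taxon L, Taxon S}.
II: derived state 'present' in Taxon L only — an autapomorphy, so it tells us nothing about relationships among taxa.
III (derived state 'present') is unique to Taxon Y (autapomorphy; uninformative for grouping).
IV: derived state 'present' in Taxon L, Taxon S, Taxon T, and Taxon Y only — synapomorphy for {Taxon L, Taxon S, Taxon T, Taxon Y}.
V (derived state 'present') is shared by Taxon L, Taxon S, Taxon T, Taxon X, and Taxon Y — a synapomorphy uniting that clade.
VI (derived state 'absent') is shared by Taxon T and Taxon Y — a synapomorphy uniting that clade.
Most parsimonious ingroup topology: ((Taxon X,((Taxon S,Taxon L),(Taxon T,Taxon Y))),Taxon D).
Taxon T and Taxon Y form a cherry on this tree, so they are sister taxa.

Taxon Y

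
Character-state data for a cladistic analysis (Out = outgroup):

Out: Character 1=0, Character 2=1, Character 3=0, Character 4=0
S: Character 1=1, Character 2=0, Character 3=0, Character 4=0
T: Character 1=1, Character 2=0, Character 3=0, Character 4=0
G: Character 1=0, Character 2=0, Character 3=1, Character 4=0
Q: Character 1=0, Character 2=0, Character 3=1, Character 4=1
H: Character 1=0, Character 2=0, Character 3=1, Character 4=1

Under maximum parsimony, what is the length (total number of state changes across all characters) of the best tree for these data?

Character polarity is set by the outgroup: the derived state is whichever differs from the outgroup's state, so for Character 2 the derived state is '0', and for the remaining characters it is '1'.
Character 1: derived state '1' in S and T only — synapomorphy for {S, T}.
Character 2 (derived state '0') is shared by all ingroup taxa — unites the whole ingroup.
Character 3 (derived state '1') is shared by G, H, and Q — a synapomorphy uniting that clade.
Character 4: derived state '1' in H and Q only — synapomorphy for {H, Q}.
Most parsimonious ingroup topology: ((S,T),(G,(Q,H))).
Changes per character on this tree: Character 1: 1; Character 2: 1; Character 3: 1; Character 4: 1.
Total = 4.

4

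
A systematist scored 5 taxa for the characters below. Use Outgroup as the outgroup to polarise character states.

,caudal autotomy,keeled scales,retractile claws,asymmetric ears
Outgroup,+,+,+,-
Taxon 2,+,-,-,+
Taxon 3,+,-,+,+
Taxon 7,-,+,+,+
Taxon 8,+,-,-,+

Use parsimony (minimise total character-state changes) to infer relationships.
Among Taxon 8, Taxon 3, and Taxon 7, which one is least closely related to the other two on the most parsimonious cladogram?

Character polarity is set by the outgroup: the derived state is whichever differs from the outgroup's state, so for caudal autotomy, keeled scales, retractile claws the derived state is '-', and for the remaining characters it is '+'.
caudal autotomy: derived state '-' in Taxon 7 only — an autapomorphy, so it tells us nothing about relationships among taxa.
keeled scales (derived state '-') is shared by Taxon 2, Taxon 3, and Taxon 8 — a synapomorphy uniting that clade.
retractile claws (derived state '-') is shared by Taxon 2 and Taxon 8 — a synapomorphy uniting that clade.
All ingroup taxa share the derived state '+' for asymmetric ears; it defines the ingroup but does not resolve relationships within it.
Most parsimonious ingroup topology: (((Taxon 2,Taxon 8),Taxon 3),Taxon 7).
Taxon 3 and Taxon 8 share a more recent common ancestor with each other than either does with Taxon 7, so Taxon 7 is the least closely related of the three.

Taxon 7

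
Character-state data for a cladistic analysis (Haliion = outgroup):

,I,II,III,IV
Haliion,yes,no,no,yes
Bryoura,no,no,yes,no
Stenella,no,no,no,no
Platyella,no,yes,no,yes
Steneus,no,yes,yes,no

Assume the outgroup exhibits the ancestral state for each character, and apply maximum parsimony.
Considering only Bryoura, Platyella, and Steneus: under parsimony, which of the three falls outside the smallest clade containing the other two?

Platyella

Character polarity is set by the outgroup: the derived state is whichever differs from the outgroup's state, so for I, IV the derived state is 'no', and for the remaining characters it is 'yes'.
I (derived state 'no') is shared by all ingroup taxa — unites the whole ingroup.
II (state 'yes') occurs in Platyella and Steneus but conflicts with the nesting implied by the other characters — most parsimoniously interpreted as homoplasy.
III: derived state 'yes' in Bryoura and Steneus only — synapomorphy for {Bryoura, Steneus}.
Only Bryoura, Stenella, and Steneus show the derived state 'no' for IV, supporting them as a clade.
Most parsimonious ingroup topology: (((Bryoura,Steneus),Stenella),Platyella).
Bryoura and Steneus share a more recent common ancestor with each other than either does with Platyella, so Platyella is the least closely related of the three.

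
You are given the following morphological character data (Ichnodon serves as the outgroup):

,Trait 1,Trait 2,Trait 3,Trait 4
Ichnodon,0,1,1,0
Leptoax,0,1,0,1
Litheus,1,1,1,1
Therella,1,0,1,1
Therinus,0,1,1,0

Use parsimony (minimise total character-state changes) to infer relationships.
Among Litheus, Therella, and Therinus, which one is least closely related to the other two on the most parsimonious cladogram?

Therinus

Character polarity is set by the outgroup: the derived state is whichever differs from the outgroup's state, so for Trait 2, Trait 3 the derived state is '0', and for the remaining characters it is '1'.
Trait 1 (derived state '1') is shared by Litheus and Therella — a synapomorphy uniting that clade.
Trait 2: derived state '0' in Therella only — an autapomorphy, so it tells us nothing about relationships among taxa.
Trait 3: derived state '0' in Leptoax only — an autapomorphy, so it tells us nothing about relationships among taxa.
Trait 4: derived state '1' in Leptoax, Litheus, and Therella only — synapomorphy for {Leptoax, Litheus, Therella}.
Most parsimonious ingroup topology: ((Leptoax,(Litheus,Therella)),Therinus).
Litheus and Therella share a more recent common ancestor with each other than either does with Therinus, so Therinus is the least closely related of the three.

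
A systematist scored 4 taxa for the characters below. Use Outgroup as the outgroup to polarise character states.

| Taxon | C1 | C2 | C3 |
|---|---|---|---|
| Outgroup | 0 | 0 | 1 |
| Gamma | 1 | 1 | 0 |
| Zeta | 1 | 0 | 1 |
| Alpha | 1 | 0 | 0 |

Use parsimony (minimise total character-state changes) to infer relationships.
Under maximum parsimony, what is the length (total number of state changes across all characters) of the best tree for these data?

Character polarity is set by the outgroup: the derived state is whichever differs from the outgroup's state, so for C3 the derived state is '0', and for the remaining characters it is '1'.
C1 (derived state '1') is shared by all ingroup taxa — unites the whole ingroup.
C2 (derived state '1') is unique to Gamma (autapomorphy; uninformative for grouping).
C3: derived state '0' in Alpha and Gamma only — synapomorphy for {Alpha, Gamma}.
Most parsimonious ingroup topology: ((Gamma,Alpha),Zeta).
Changes per character on this tree: C1: 1; C2: 1; C3: 1.
Total = 3.

3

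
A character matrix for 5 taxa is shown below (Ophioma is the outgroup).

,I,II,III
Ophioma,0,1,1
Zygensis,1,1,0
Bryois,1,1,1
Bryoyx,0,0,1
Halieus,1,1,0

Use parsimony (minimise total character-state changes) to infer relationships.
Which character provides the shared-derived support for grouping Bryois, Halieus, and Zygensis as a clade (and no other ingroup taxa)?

I

Character polarity is set by the outgroup: the derived state is whichever differs from the outgroup's state, so for II, III the derived state is '0', and for the remaining characters it is '1'.
I (derived state '1') is shared by Bryois, Halieus, and Zygensis — a synapomorphy uniting that clade.
II (derived state '0') is unique to Bryoyx (autapomorphy; uninformative for grouping).
III: derived state '0' in Halieus and Zygensis only — synapomorphy for {Halieus, Zygensis}.
Most parsimonious ingroup topology: (((Zygensis,Halieus),Bryois),Bryoyx).
The clade {Bryois, Halieus, Zygensis} is supported by I: its derived state '1' occurs in exactly those taxa and in no other taxon (including the outgroup).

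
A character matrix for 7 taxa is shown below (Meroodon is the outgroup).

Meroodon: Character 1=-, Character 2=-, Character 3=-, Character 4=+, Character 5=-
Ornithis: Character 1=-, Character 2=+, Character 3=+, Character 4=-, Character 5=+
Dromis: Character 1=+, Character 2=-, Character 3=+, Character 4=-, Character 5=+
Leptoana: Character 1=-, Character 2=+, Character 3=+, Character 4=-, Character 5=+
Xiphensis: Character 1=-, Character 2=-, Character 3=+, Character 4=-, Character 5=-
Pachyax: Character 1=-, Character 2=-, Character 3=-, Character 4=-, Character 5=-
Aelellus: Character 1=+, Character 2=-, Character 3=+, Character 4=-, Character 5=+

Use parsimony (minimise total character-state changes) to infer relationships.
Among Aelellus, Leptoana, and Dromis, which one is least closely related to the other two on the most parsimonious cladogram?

Leptoana

Character polarity is set by the outgroup: the derived state is whichever differs from the outgroup's state, so for Character 4 the derived state is '-', and for the remaining characters it is '+'.
Character 1: derived state '+' in Aelellus and Dromis only — synapomorphy for {Aelellus, Dromis}.
Character 2 (derived state '+') is shared by Leptoana and Ornithis — a synapomorphy uniting that clade.
Character 3: derived state '+' in Aelellus, Dromis, Leptoana, Ornithis, and Xiphensis only — synapomorphy for {Aelellus, Dromis, Leptoana, Ornithis, Xiphensis}.
Character 4 (derived state '-') is shared by all ingroup taxa — unites the whole ingroup.
Character 5: derived state '+' in Aelellus, Dromis, Leptoana, and Ornithis only — synapomorphy for {Aelellus, Dromis, Leptoana, Ornithis}.
Most parsimonious ingroup topology: ((((Ornithis,Leptoana),(Dromis,Aelellus)),Xiphensis),Pachyax).
Aelellus and Dromis share a more recent common ancestor with each other than either does with Leptoana, so Leptoana is the least closely related of the three.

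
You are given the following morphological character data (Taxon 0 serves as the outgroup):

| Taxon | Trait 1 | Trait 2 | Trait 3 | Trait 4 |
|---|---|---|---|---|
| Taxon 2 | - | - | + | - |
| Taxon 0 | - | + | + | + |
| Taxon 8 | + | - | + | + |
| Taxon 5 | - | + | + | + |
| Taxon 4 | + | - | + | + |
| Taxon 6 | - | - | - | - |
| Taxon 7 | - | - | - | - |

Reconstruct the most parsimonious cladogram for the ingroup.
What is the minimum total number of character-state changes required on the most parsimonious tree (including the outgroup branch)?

Character polarity is set by the outgroup: the derived state is whichever differs from the outgroup's state, so for Trait 2, Trait 3, Trait 4 the derived state is '-', and for the remaining characters it is '+'.
Trait 1: derived state '+' in Taxon 4 and Taxon 8 only — synapomorphy for {Taxon 4, Taxon 8}.
Trait 2 (derived state '-') is shared by Taxon 2, Taxon 4, Taxon 6, Taxon 7, and Taxon 8 — a synapomorphy uniting that clade.
Trait 3 (derived state '-') is shared by Taxon 6 and Taxon 7 — a synapomorphy uniting that clade.
Trait 4: derived state '-' in Taxon 2, Taxon 6, and Taxon 7 only — synapomorphy for {Taxon 2, Taxon 6, Taxon 7}.
Most parsimonious ingroup topology: (((Taxon 2,(Taxon 7,Taxon 6)),(Taxon 4,Taxon 8)),Taxon 5).
Changes per character on this tree: Trait 1: 1; Trait 2: 1; Trait 3: 1; Trait 4: 1.
Total = 4.

4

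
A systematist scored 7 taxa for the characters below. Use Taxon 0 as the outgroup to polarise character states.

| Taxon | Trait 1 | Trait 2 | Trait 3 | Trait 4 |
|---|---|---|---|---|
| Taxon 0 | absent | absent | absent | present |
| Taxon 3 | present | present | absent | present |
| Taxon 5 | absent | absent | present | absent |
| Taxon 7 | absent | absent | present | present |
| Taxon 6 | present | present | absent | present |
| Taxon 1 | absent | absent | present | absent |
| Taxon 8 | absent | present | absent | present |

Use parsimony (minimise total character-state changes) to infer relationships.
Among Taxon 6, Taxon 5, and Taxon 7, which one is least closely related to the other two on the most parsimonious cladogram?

Character polarity is set by the outgroup: the derived state is whichever differs from the outgroup's state, so for Trait 4 the derived state is 'absent', and for the remaining characters it is 'present'.
Trait 1 (derived state 'present') is shared by Taxon 3 and Taxon 6 — a synapomorphy uniting that clade.
Trait 2 (derived state 'present') is shared by Taxon 3, Taxon 6, and Taxon 8 — a synapomorphy uniting that clade.
Trait 3 (derived state 'present') is shared by Taxon 1, Taxon 5, and Taxon 7 — a synapomorphy uniting that clade.
Only Taxon 1 and Taxon 5 show the derived state 'absent' for Trait 4, supporting them as a clade.
Most parsimonious ingroup topology: (((Taxon 3,Taxon 6),Taxon 8),((Taxon 5,Taxon 1),Taxon 7)).
Taxon 7 and Taxon 5 share a more recent common ancestor with each other than either does with Taxon 6, so Taxon 6 is the least closely related of the three.

Taxon 6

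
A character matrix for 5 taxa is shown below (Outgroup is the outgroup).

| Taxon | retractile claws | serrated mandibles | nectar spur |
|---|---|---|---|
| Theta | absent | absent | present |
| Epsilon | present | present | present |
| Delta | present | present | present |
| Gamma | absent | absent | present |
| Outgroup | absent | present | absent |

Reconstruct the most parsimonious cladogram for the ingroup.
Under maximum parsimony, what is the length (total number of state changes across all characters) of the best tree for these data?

3

Character polarity is set by the outgroup: the derived state is whichever differs from the outgroup's state, so for serrated mandibles the derived state is 'absent', and for the remaining characters it is 'present'.
retractile claws: derived state 'present' in Delta and Epsilon only — synapomorphy for {Delta, Epsilon}.
serrated mandibles (derived state 'absent') is shared by Gamma and Theta — a synapomorphy uniting that clade.
All ingroup taxa share the derived state 'present' for nectar spur; it defines the ingroup but does not resolve relationships within it.
Most parsimonious ingroup topology: ((Delta,Epsilon),(Gamma,Theta)).
Changes per character on this tree: retractile claws: 1; serrated mandibles: 1; nectar spur: 1.
Total = 3.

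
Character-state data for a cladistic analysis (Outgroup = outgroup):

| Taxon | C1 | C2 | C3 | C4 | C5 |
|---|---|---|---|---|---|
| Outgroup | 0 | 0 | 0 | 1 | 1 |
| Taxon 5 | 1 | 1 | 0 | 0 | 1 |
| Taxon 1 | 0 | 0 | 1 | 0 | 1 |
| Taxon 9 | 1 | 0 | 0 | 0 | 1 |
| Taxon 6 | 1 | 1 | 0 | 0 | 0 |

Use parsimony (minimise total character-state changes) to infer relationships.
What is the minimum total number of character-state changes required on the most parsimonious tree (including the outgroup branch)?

5

Character polarity is set by the outgroup: the derived state is whichever differs from the outgroup's state, so for C4, C5 the derived state is '0', and for the remaining characters it is '1'.
C1: derived state '1' in Taxon 5, Taxon 6, and Taxon 9 only — synapomorphy for {Taxon 5, Taxon 6, Taxon 9}.
C2: derived state '1' in Taxon 5 and Taxon 6 only — synapomorphy for {Taxon 5, Taxon 6}.
C3: derived state '1' in Taxon 1 only — an autapomorphy, so it tells us nothing about relationships among taxa.
All ingroup taxa share the derived state '0' for C4; it defines the ingroup but does not resolve relationships within it.
C5 (derived state '0') is unique to Taxon 6 (autapomorphy; uninformative for grouping).
Most parsimonious ingroup topology: (((Taxon 5,Taxon 6),Taxon 9),Taxon 1).
Changes per character on this tree: C1: 1; C2: 1; C3: 1; C4: 1; C5: 1.
Total = 5.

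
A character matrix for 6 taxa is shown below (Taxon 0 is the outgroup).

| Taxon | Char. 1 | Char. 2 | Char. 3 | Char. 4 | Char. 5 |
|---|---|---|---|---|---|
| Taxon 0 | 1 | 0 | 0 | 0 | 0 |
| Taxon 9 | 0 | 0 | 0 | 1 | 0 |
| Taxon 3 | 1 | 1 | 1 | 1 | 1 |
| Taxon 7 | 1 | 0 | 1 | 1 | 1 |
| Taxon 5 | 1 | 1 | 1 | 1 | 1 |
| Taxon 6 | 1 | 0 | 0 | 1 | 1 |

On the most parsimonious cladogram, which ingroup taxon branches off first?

Character polarity is set by the outgroup: the derived state is whichever differs from the outgroup's state, so for Char. 1 the derived state is '0', and for the remaining characters it is '1'.
Char. 1 (derived state '0') is unique to Taxon 9 (autapomorphy; uninformative for grouping).
Only Taxon 3 and Taxon 5 show the derived state '1' for Char. 2, supporting them as a clade.
Only Taxon 3, Taxon 5, and Taxon 7 show the derived state '1' for Char. 3, supporting them as a clade.
Char. 4 (derived state '1') is shared by all ingroup taxa — unites the whole ingroup.
Only Taxon 3, Taxon 5, Taxon 6, and Taxon 7 show the derived state '1' for Char. 5, supporting them as a clade.
Most parsimonious ingroup topology: (Taxon 9,(((Taxon 3,Taxon 5),Taxon 7),Taxon 6)).
Taxon 9 is sister to the clade containing all other ingroup taxa, so it is the earliest-diverging (most basal) ingroup lineage.

Taxon 9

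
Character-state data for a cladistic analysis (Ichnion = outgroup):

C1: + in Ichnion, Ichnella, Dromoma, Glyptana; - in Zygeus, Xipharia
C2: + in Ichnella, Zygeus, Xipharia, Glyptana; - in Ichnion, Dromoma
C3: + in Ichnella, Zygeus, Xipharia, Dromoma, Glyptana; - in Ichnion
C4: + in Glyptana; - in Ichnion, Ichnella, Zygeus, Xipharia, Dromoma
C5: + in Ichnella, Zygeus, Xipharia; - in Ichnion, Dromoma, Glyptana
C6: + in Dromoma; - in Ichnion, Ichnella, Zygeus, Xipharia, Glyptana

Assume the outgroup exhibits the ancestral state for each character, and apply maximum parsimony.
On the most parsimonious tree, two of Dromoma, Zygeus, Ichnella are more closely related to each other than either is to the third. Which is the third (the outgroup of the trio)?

Character polarity is set by the outgroup: the derived state is whichever differs from the outgroup's state, so for C1 the derived state is '-', and for the remaining characters it is '+'.
Only Xipharia and Zygeus show the derived state '-' for C1, supporting them as a clade.
C2 (derived state '+') is shared by Glyptana, Ichnella, Xipharia, and Zygeus — a synapomorphy uniting that clade.
All ingroup taxa share the derived state '+' for C3; it defines the ingroup but does not resolve relationships within it.
C4 (derived state '+') is unique to Glyptana (autapomorphy; uninformative for grouping).
C5: derived state '+' in Ichnella, Xipharia, and Zygeus only — synapomorphy for {Ichnella, Xipharia, Zygeus}.
C6: derived state '+' in Dromoma only — an autapomorphy, so it tells us nothing about relationships among taxa.
Most parsimonious ingroup topology: (((Ichnella,(Zygeus,Xipharia)),Glyptana),Dromoma).
Zygeus and Ichnella share a more recent common ancestor with each other than either does with Dromoma, so Dromoma is the least closely related of the three.

Dromoma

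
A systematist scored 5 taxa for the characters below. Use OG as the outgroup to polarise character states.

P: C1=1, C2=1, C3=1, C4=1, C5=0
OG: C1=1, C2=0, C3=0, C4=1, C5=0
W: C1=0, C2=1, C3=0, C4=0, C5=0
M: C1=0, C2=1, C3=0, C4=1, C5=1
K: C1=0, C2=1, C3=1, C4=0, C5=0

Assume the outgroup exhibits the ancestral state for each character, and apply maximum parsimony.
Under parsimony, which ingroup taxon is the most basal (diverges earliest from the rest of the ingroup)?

Character polarity is set by the outgroup: the derived state is whichever differs from the outgroup's state, so for C1, C4 the derived state is '0', and for the remaining characters it is '1'.
C1 (derived state '0') is shared by K, M, and W — a synapomorphy uniting that clade.
C2 (derived state '1') is shared by all ingroup taxa — unites the whole ingroup.
C3 groups K and P, which is incompatible with the clades supported by the remaining characters; treating it as convergent (homoplasy) costs fewer steps than any alternative tree.
Only K and W show the derived state '0' for C4, supporting them as a clade.
C5 (derived state '1') is unique to M (autapomorphy; uninformative for grouping).
Most parsimonious ingroup topology: (P,((W,K),M)).
P is sister to the clade containing all other ingroup taxa, so it is the earliest-diverging (most basal) ingroup lineage.

P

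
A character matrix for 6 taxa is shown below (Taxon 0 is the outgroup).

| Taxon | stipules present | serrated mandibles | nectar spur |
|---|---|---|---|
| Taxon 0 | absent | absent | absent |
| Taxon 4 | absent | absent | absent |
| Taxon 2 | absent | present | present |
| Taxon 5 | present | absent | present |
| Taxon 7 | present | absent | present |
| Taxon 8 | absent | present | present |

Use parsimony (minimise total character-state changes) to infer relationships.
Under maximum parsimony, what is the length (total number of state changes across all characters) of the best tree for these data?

3

The outgroup has state 'absent' for every character, so 'present' is the derived state throughout.
stipules present: derived state 'present' in Taxon 5 and Taxon 7 only — synapomorphy for {Taxon 5, Taxon 7}.
serrated mandibles: derived state 'present' in Taxon 2 and Taxon 8 only — synapomorphy for {Taxon 2, Taxon 8}.
Only Taxon 2, Taxon 5, Taxon 7, and Taxon 8 show the derived state 'present' for nectar spur, supporting them as a clade.
Most parsimonious ingroup topology: (Taxon 4,((Taxon 2,Taxon 8),(Taxon 5,Taxon 7))).
Changes per character on this tree: stipules present: 1; serrated mandibles: 1; nectar spur: 1.
Total = 3.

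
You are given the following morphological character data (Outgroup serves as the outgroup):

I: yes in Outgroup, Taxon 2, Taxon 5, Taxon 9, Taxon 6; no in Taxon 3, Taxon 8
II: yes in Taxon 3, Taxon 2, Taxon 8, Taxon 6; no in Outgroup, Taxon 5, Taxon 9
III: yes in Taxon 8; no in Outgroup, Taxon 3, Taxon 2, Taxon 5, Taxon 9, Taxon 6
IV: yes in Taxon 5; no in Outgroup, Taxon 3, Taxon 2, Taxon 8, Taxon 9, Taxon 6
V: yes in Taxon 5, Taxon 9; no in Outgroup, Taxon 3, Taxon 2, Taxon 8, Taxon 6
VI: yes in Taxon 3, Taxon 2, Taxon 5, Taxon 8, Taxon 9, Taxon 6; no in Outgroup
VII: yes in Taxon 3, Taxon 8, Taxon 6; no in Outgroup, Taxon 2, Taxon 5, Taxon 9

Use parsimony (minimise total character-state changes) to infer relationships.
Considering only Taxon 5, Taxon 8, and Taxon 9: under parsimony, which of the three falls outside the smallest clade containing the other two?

Character polarity is set by the outgroup: the derived state is whichever differs from the outgroup's state, so for I the derived state is 'no', and for the remaining characters it is 'yes'.
Only Taxon 3 and Taxon 8 show the derived state 'no' for I, supporting them as a clade.
II: derived state 'yes' in Taxon 2, Taxon 3, Taxon 6, and Taxon 8 only — synapomorphy for {Taxon 2, Taxon 3, Taxon 6, Taxon 8}.
III: derived state 'yes' in Taxon 8 only — an autapomorphy, so it tells us nothing about relationships among taxa.
IV (derived state 'yes') is unique to Taxon 5 (autapomorphy; uninformative for grouping).
V: derived state 'yes' in Taxon 5 and Taxon 9 only — synapomorphy for {Taxon 5, Taxon 9}.
All ingroup taxa share the derived state 'yes' for VI; it defines the ingroup but does not resolve relationships within it.
VII: derived state 'yes' in Taxon 3, Taxon 6, and Taxon 8 only — synapomorphy for {Taxon 3, Taxon 6, Taxon 8}.
Most parsimonious ingroup topology: ((((Taxon 3,Taxon 8),Taxon 6),Taxon 2),(Taxon 5,Taxon 9)).
Taxon 9 and Taxon 5 share a more recent common ancestor with each other than either does with Taxon 8, so Taxon 8 is the least closely related of the three.

Taxon 8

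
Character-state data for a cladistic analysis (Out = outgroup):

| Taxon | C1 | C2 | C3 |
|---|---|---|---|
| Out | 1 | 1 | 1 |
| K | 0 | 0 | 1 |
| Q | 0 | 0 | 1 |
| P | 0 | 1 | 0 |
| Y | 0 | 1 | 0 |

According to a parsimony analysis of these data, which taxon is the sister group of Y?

P

The outgroup has state '1' for every character, so '0' is the derived state throughout.
C1 (derived state '0') is shared by all ingroup taxa — unites the whole ingroup.
C2: derived state '0' in K and Q only — synapomorphy for {K, Q}.
C3: derived state '0' in P and Y only — synapomorphy for {P, Y}.
Most parsimonious ingroup topology: ((K,Q),(P,Y)).
Y and P form a cherry on this tree, so they are sister taxa.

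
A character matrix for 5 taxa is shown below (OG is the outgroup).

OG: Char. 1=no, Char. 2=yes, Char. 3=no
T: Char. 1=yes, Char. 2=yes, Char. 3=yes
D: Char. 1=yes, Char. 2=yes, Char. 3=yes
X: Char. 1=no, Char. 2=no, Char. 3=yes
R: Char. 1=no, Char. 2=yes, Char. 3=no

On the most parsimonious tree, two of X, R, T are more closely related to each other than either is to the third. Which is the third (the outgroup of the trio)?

Character polarity is set by the outgroup: the derived state is whichever differs from the outgroup's state, so for Char. 2 the derived state is 'no', and for the remaining characters it is 'yes'.
Only D and T show the derived state 'yes' for Char. 1, supporting them as a clade.
Char. 2 (derived state 'no') is unique to X (autapomorphy; uninformative for grouping).
Char. 3: derived state 'yes' in D, T, and X only — synapomorphy for {D, T, X}.
Most parsimonious ingroup topology: (((T,D),X),R).
X and T share a more recent common ancestor with each other than either does with R, so R is the least closely related of the three.

R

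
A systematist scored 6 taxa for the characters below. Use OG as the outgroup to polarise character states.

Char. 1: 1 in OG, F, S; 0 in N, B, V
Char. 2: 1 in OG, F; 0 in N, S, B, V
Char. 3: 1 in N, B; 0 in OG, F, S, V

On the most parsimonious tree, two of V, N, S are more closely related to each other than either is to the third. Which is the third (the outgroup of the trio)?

Character polarity is set by the outgroup: the derived state is whichever differs from the outgroup's state, so for Char. 1, Char. 2 the derived state is '0', and for the remaining characters it is '1'.
Char. 1: derived state '0' in B, N, and V only — synapomorphy for {B, N, V}.
Char. 2 (derived state '0') is shared by B, N, S, and V — a synapomorphy uniting that clade.
Char. 3: derived state '1' in B and N only — synapomorphy for {B, N}.
Most parsimonious ingroup topology: (F,(((N,B),V),S)).
V and N share a more recent common ancestor with each other than either does with S, so S is the least closely related of the three.

S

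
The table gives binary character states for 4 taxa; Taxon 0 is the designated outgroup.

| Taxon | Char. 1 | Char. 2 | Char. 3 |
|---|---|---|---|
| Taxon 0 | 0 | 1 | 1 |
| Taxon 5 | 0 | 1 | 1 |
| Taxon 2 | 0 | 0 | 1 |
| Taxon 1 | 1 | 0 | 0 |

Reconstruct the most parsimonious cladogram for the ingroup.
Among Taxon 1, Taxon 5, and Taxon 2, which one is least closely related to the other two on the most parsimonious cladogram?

Taxon 5

Character polarity is set by the outgroup: the derived state is whichever differs from the outgroup's state, so for Char. 2, Char. 3 the derived state is '0', and for the remaining characters it is '1'.
Char. 1 (derived state '1') is unique to Taxon 1 (autapomorphy; uninformative for grouping).
Char. 2 (derived state '0') is shared by Taxon 1 and Taxon 2 — a synapomorphy uniting that clade.
Char. 3: derived state '0' in Taxon 1 only — an autapomorphy, so it tells us nothing about relationships among taxa.
Most parsimonious ingroup topology: (Taxon 5,(Taxon 2,Taxon 1)).
Taxon 2 and Taxon 1 share a more recent common ancestor with each other than either does with Taxon 5, so Taxon 5 is the least closely related of the three.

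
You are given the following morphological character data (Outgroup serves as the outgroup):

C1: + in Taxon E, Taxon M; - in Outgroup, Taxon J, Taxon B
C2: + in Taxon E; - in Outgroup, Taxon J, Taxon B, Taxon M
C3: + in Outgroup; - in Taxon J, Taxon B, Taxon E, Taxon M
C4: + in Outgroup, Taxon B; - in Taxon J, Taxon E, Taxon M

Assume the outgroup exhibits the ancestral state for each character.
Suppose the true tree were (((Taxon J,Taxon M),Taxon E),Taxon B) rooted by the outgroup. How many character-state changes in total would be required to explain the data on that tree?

5

Map each character onto (((Taxon J,Taxon M),Taxon E),Taxon B) (rooted by Outgroup) and count the minimum state changes it requires (Fitch parsimony):
C1: 2; C2: 1; C3: 1; C4: 1.
Total tree length = 5.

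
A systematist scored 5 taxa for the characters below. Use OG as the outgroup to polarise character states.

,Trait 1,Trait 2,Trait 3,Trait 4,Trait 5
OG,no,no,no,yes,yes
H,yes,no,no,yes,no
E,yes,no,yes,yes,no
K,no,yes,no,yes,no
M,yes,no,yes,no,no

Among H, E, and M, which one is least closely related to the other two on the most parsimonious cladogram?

Character polarity is set by the outgroup: the derived state is whichever differs from the outgroup's state, so for Trait 4, Trait 5 the derived state is 'no', and for the remaining characters it is 'yes'.
Trait 1 (derived state 'yes') is shared by E, H, and M — a synapomorphy uniting that clade.
Trait 2: derived state 'yes' in K only — an autapomorphy, so it tells us nothing about relationships among taxa.
Trait 3 (derived state 'yes') is shared by E and M — a synapomorphy uniting that clade.
Trait 4: derived state 'no' in M only — an autapomorphy, so it tells us nothing about relationships among taxa.
Trait 5 (derived state 'no') is shared by all ingroup taxa — unites the whole ingroup.
Most parsimonious ingroup topology: ((H,(E,M)),K).
E and M share a more recent common ancestor with each other than either does with H, so H is the least closely related of the three.

H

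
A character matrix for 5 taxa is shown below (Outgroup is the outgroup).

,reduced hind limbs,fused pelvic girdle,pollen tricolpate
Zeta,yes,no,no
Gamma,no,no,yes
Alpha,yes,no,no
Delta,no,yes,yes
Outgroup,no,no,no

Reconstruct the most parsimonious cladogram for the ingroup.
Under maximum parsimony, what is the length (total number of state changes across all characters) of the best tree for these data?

3

The outgroup has state 'no' for every character, so 'yes' is the derived state throughout.
reduced hind limbs: derived state 'yes' in Alpha and Zeta only — synapomorphy for {Alpha, Zeta}.
fused pelvic girdle: derived state 'yes' in Delta only — an autapomorphy, so it tells us nothing about relationships among taxa.
Only Delta and Gamma show the derived state 'yes' for pollen tricolpate, supporting them as a clade.
Most parsimonious ingroup topology: ((Alpha,Zeta),(Gamma,Delta)).
Changes per character on this tree: reduced hind limbs: 1; fused pelvic girdle: 1; pollen tricolpate: 1.
Total = 3.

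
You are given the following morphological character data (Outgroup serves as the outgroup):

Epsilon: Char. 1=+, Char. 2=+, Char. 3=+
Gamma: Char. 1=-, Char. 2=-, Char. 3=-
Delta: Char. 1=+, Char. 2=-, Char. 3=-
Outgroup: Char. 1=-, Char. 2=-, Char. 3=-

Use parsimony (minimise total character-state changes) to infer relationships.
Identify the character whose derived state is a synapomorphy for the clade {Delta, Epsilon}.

The outgroup has state '-' for every character, so '+' is the derived state throughout.
Char. 1 (derived state '+') is shared by Delta and Epsilon — a synapomorphy uniting that clade.
Char. 2 (derived state '+') is unique to Epsilon (autapomorphy; uninformative for grouping).
Char. 3: derived state '+' in Epsilon only — an autapomorphy, so it tells us nothing about relationships among taxa.
Most parsimonious ingroup topology: (Gamma,(Delta,Epsilon)).
The clade {Delta, Epsilon} is supported by Char. 1: its derived state '+' occurs in exactly those taxa and in no other taxon (including the outgroup).

Char. 1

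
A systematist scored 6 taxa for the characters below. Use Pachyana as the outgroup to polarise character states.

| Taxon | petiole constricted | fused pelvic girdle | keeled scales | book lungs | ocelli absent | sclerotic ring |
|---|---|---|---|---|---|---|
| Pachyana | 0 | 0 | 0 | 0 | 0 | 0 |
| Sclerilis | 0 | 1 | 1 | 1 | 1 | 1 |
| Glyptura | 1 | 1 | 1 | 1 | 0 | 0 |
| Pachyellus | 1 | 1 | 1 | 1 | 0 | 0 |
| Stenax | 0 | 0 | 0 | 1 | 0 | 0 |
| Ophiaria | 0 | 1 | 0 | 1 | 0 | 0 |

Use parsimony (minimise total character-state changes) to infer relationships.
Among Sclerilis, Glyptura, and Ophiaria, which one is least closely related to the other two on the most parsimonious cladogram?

Ophiaria

The outgroup has state '0' for every character, so '1' is the derived state throughout.
petiole constricted: derived state '1' in Glyptura and Pachyellus only — synapomorphy for {Glyptura, Pachyellus}.
fused pelvic girdle (derived state '1') is shared by Glyptura, Ophiaria, Pachyellus, and Sclerilis — a synapomorphy uniting that clade.
Only Glyptura, Pachyellus, and Sclerilis show the derived state '1' for keeled scales, supporting them as a clade.
All ingroup taxa share the derived state '1' for book lungs; it defines the ingroup but does not resolve relationships within it.
ocelli absent: derived state '1' in Sclerilis only — an autapomorphy, so it tells us nothing about relationships among taxa.
sclerotic ring: derived state '1' in Sclerilis only — an autapomorphy, so it tells us nothing about relationships among taxa.
Most parsimonious ingroup topology: (((Sclerilis,(Glyptura,Pachyellus)),Ophiaria),Stenax).
Glyptura and Sclerilis share a more recent common ancestor with each other than either does with Ophiaria, so Ophiaria is the least closely related of the three.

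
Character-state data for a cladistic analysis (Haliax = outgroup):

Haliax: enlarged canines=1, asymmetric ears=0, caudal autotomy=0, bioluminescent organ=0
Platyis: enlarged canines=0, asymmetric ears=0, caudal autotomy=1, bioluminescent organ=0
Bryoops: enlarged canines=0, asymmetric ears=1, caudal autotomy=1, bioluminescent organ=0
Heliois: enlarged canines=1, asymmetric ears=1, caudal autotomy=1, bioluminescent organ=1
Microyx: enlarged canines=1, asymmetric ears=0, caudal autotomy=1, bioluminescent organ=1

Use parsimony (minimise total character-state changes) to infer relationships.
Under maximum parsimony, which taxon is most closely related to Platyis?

Bryoops

Character polarity is set by the outgroup: the derived state is whichever differs from the outgroup's state, so for enlarged canines the derived state is '0', and for the remaining characters it is '1'.
enlarged canines (derived state '0') is shared by Bryoops and Platyis — a synapomorphy uniting that clade.
asymmetric ears groups Bryoops and Heliois, which is incompatible with the clades supported by the remaining characters; treating it as convergent (homoplasy) costs fewer steps than any alternative tree.
caudal autotomy (derived state '1') is shared by all ingroup taxa — unites the whole ingroup.
bioluminescent organ (derived state '1') is shared by Heliois and Microyx — a synapomorphy uniting that clade.
Most parsimonious ingroup topology: ((Platyis,Bryoops),(Heliois,Microyx)).
Platyis and Bryoops form a cherry on this tree, so they are sister taxa.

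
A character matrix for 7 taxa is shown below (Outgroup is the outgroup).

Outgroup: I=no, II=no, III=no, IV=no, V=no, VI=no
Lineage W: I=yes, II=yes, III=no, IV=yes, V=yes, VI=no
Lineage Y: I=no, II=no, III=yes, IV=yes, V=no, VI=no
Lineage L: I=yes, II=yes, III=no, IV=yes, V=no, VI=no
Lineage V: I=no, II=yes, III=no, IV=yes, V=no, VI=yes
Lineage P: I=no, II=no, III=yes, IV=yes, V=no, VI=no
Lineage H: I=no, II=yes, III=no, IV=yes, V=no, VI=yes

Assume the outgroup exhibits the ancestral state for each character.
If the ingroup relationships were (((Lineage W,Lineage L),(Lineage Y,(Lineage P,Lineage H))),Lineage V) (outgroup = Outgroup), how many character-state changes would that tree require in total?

Map each character onto (((Lineage W,Lineage L),(Lineage Y,(Lineage P,Lineage H))),Lineage V) (rooted by Outgroup) and count the minimum state changes it requires (Fitch parsimony):
I: 1; II: 3; III: 2; IV: 1; V: 1; VI: 2.
Total tree length = 10.

10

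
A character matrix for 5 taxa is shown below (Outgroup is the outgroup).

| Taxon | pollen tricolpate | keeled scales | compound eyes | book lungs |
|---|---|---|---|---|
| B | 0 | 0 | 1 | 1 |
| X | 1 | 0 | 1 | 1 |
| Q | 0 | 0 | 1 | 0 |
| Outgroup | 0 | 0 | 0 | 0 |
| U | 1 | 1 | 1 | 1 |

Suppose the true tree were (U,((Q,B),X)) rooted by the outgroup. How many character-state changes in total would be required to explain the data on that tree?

6

Map each character onto (U,((Q,B),X)) (rooted by Outgroup) and count the minimum state changes it requires (Fitch parsimony):
pollen tricolpate: 2; keeled scales: 1; compound eyes: 1; book lungs: 2.
Total tree length = 6.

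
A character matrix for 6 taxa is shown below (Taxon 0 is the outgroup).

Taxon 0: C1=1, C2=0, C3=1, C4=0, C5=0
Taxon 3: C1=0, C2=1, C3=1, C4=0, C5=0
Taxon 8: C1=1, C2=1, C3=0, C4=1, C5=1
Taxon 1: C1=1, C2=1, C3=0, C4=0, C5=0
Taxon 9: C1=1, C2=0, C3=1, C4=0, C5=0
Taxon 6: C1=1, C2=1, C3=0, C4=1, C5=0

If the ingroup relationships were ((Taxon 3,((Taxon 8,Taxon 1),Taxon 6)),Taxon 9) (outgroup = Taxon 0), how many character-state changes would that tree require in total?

6

Map each character onto ((Taxon 3,((Taxon 8,Taxon 1),Taxon 6)),Taxon 9) (rooted by Taxon 0) and count the minimum state changes it requires (Fitch parsimony):
C1: 1; C2: 1; C3: 1; C4: 2; C5: 1.
Total tree length = 6.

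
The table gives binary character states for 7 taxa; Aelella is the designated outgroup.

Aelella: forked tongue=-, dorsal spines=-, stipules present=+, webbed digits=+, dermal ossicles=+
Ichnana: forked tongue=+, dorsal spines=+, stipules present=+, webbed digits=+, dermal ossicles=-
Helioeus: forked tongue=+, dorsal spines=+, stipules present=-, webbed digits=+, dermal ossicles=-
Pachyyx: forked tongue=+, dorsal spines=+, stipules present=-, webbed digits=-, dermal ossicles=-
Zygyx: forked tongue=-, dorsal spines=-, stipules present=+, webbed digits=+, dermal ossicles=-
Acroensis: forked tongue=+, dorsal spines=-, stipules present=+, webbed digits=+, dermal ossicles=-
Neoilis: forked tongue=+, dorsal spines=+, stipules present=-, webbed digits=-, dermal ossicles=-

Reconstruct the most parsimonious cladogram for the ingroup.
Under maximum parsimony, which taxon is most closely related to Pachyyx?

Neoilis

Character polarity is set by the outgroup: the derived state is whichever differs from the outgroup's state, so for stipules present, webbed digits, dermal ossicles the derived state is '-', and for the remaining characters it is '+'.
forked tongue (derived state '+') is shared by Acroensis, Helioeus, Ichnana, Neoilis, and Pachyyx — a synapomorphy uniting that clade.
dorsal spines: derived state '+' in Helioeus, Ichnana, Neoilis, and Pachyyx only — synapomorphy for {Helioeus, Ichnana, Neoilis, Pachyyx}.
Only Helioeus, Neoilis, and Pachyyx show the derived state '-' for stipules present, supporting them as a clade.
webbed digits: derived state '-' in Neoilis and Pachyyx only — synapomorphy for {Neoilis, Pachyyx}.
dermal ossicles (derived state '-') is shared by all ingroup taxa — unites the whole ingroup.
Most parsimonious ingroup topology: (((Ichnana,(Helioeus,(Pachyyx,Neoilis))),Acroensis),Zygyx).
Pachyyx and Neoilis form a cherry on this tree, so they are sister taxa.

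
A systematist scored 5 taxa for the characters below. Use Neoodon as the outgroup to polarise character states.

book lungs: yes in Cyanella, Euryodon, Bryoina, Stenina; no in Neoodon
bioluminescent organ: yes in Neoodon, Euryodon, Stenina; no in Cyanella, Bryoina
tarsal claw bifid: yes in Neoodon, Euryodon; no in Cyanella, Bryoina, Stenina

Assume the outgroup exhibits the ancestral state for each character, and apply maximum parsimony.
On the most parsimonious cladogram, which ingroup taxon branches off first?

Character polarity is set by the outgroup: the derived state is whichever differs from the outgroup's state, so for bioluminescent organ, tarsal claw bifid the derived state is 'no', and for the remaining characters it is 'yes'.
All ingroup taxa share the derived state 'yes' for book lungs; it defines the ingroup but does not resolve relationships within it.
Only Bryoina and Cyanella show the derived state 'no' for bioluminescent organ, supporting them as a clade.
Only Bryoina, Cyanella, and Stenina show the derived state 'no' for tarsal claw bifid, supporting them as a clade.
Most parsimonious ingroup topology: (((Cyanella,Bryoina),Stenina),Euryodon).
Euryodon is sister to the clade containing all other ingroup taxa, so it is the earliest-diverging (most basal) ingroup lineage.

Euryodon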